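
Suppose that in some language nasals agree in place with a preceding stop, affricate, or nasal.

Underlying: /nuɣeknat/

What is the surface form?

/n/ after /k/ (velar) → [ŋ]

[nuɣekŋat]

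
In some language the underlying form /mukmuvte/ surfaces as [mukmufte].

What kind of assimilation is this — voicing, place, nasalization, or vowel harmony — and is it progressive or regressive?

/v/→[f].
Each target copies a feature from the following segment, so the direction is regressive.

voicing assimilation, regressive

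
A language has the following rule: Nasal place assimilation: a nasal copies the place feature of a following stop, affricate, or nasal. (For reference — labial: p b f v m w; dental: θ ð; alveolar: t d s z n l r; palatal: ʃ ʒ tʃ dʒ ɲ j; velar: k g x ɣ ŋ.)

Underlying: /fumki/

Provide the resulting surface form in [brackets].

[fuŋki]

/m/ before /k/ (velar) → [ŋ]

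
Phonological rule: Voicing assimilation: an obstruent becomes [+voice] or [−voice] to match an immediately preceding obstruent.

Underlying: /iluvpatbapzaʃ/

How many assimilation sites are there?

3

/p/ after /v/ (voiced) → [b]
/b/ after /t/ (voiceless) → [p]
/z/ after /p/ (voiceless) → [s]
3 segments change.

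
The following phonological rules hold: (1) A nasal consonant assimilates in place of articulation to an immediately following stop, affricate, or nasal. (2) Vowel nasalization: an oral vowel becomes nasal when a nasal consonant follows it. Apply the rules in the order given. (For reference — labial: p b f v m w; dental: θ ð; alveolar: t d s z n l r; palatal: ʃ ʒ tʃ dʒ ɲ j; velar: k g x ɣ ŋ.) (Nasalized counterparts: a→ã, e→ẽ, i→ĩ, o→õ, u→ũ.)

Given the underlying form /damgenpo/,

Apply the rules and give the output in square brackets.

Rule 1: /m/ before /g/ (velar) → [ŋ]
Rule 1: /n/ before /p/ (labial) → [m]
After rule 1: daŋgempo
Rule 2: /a/ before nasal /ŋ/ → [ã]
Rule 2: /e/ before nasal /m/ → [ẽ]

[dãŋgẽmpo]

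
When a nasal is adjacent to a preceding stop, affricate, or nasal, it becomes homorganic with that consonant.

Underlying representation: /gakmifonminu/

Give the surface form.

/m/ after /k/ (velar) → [ŋ]
/m/ after /n/ (alveolar) → [n]

[gakŋifonninu]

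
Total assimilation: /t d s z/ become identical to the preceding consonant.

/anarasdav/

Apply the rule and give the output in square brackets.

[anarassav]

/d/ after /s/ → [s] (total assimilation)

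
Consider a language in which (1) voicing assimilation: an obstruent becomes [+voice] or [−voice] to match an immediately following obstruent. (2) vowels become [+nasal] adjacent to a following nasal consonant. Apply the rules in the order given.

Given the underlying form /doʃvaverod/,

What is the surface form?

[doʒvaverod]

Rule 1: /ʃ/ before /v/ (voiced) → [ʒ]
After rule 1: doʒvaverod
Rule 2: no segment meets the rule's conditions; no change.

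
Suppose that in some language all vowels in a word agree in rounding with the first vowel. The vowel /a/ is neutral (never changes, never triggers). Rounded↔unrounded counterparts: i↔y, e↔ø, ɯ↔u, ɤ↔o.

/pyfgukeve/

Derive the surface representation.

/e/ harmonizes with /y/ ([+round]) → [ø]
/e/ harmonizes with /y/ ([+round]) → [ø]

[pyfgukøvø]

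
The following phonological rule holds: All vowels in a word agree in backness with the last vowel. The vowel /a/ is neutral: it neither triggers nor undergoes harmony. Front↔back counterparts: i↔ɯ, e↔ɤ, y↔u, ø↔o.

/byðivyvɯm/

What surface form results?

/y/ harmonizes with /ɯ/ ([+back]) → [u]
/i/ harmonizes with /ɯ/ ([+back]) → [ɯ]
/y/ harmonizes with /ɯ/ ([+back]) → [u]

[buðɯvuvɯm]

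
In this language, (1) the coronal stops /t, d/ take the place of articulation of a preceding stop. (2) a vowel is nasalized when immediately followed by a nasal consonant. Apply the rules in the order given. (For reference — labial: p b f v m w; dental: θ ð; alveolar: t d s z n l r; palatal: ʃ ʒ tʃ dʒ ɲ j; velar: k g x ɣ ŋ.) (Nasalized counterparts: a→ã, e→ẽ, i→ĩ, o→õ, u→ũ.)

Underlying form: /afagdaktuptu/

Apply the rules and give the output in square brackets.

Rule 1: /d/ after /g/ (velar) → [g]
Rule 1: /t/ after /k/ (velar) → [k]
Rule 1: /t/ after /p/ (labial) → [p]
After rule 1: afaggakkuppu
Rule 2: no segment meets the rule's conditions; no change.

[afaggakkuppu]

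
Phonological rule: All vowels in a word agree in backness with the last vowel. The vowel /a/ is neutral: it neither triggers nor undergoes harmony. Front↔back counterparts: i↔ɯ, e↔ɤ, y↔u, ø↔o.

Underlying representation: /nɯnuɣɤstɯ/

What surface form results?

no segment meets the rule's conditions; no change.

[nɯnuɣɤstɯ]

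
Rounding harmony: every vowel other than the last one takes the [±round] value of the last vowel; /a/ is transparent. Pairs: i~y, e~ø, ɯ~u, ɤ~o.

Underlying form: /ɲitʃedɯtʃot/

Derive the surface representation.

[ɲytʃødutʃot]

/i/ harmonizes with /o/ ([+round]) → [y]
/e/ harmonizes with /o/ ([+round]) → [ø]
/ɯ/ harmonizes with /o/ ([+round]) → [u]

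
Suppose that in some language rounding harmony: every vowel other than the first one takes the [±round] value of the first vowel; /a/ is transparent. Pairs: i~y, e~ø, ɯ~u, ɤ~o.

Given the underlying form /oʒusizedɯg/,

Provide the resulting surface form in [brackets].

/i/ harmonizes with /o/ ([+round]) → [y]
/e/ harmonizes with /o/ ([+round]) → [ø]
/ɯ/ harmonizes with /o/ ([+round]) → [u]

[oʒusyzødug]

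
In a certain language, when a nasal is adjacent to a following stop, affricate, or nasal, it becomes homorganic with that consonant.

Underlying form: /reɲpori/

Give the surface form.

/ɲ/ before /p/ (labial) → [m]

[rempori]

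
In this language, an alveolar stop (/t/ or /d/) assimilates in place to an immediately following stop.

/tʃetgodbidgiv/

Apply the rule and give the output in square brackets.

[tʃekgobbiggiv]

/t/ before /g/ (velar) → [k]
/d/ before /b/ (labial) → [b]
/d/ before /g/ (velar) → [g]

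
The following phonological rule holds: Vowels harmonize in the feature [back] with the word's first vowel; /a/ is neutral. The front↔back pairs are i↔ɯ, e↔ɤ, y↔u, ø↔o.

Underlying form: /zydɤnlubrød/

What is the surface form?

/ɤ/ harmonizes with /y/ ([-back]) → [e]
/u/ harmonizes with /y/ ([-back]) → [y]

[zydenlybrød]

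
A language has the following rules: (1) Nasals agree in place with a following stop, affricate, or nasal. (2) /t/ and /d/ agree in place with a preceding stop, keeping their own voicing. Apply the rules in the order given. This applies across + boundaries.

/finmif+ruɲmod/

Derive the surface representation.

[fimmif+rummod]

Rule 1: /n/ before /m/ (labial) → [m]
Rule 1: /ɲ/ before /m/ (labial) → [m]
After rule 1: fimmif+rummod
Rule 2: no segment meets the rule's conditions; no change.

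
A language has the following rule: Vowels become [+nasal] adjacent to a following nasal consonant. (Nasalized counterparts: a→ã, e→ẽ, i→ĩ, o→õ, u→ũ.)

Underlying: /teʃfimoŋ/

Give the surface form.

/i/ before nasal /m/ → [ĩ]
/o/ before nasal /ŋ/ → [õ]

[teʃfĩmõŋ]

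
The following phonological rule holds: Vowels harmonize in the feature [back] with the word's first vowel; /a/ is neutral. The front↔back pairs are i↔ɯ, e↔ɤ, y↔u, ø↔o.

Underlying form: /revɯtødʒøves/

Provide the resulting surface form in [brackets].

/ɯ/ harmonizes with /e/ ([-back]) → [i]

[revitødʒøves]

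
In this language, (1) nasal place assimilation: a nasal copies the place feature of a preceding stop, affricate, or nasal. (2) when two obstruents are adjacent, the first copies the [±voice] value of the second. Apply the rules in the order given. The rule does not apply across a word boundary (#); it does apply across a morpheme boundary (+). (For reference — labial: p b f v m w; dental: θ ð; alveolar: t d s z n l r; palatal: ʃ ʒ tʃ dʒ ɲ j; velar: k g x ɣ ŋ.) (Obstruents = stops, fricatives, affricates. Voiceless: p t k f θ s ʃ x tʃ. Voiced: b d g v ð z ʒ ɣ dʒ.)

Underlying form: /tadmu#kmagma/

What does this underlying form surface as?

[tadnu#kŋagŋa]

Rule 1: /m/ after /d/ (alveolar) → [n]
Rule 1: /m/ after /k/ (velar) → [ŋ]
Rule 1: /m/ after /g/ (velar) → [ŋ]
After rule 1: tadnu#kŋagŋa
Rule 2: no segment meets the rule's conditions; no change.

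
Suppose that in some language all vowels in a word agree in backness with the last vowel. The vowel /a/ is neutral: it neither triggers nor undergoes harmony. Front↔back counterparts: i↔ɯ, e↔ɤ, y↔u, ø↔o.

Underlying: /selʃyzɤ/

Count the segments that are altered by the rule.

/e/ harmonizes with /ɤ/ ([+back]) → [ɤ]
/y/ harmonizes with /ɤ/ ([+back]) → [u]
2 segments change.

2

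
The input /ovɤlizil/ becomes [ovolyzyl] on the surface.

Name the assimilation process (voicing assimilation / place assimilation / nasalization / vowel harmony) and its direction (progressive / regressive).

/ɤ/→[o] /i/→[y] /i/→[y].
Vowels agree with the first vowel, so the harmony is progressive.

vowel harmony, progressive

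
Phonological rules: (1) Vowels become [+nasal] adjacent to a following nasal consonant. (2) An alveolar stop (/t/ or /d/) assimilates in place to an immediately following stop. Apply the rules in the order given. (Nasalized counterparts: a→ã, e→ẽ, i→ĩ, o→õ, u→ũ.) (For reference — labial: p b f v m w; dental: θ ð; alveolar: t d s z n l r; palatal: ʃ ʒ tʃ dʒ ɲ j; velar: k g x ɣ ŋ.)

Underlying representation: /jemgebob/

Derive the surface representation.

Rule 1: /e/ before nasal /m/ → [ẽ]
After rule 1: jẽmgebob
Rule 2: no segment meets the rule's conditions; no change.

[jẽmgebob]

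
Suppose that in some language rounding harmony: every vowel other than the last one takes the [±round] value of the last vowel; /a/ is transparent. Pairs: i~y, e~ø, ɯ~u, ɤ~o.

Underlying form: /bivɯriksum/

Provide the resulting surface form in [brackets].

[byvuryksum]

/i/ harmonizes with /u/ ([+round]) → [y]
/ɯ/ harmonizes with /u/ ([+round]) → [u]
/i/ harmonizes with /u/ ([+round]) → [y]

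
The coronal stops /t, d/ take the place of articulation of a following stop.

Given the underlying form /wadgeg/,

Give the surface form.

[waggeg]

/d/ before /g/ (velar) → [g]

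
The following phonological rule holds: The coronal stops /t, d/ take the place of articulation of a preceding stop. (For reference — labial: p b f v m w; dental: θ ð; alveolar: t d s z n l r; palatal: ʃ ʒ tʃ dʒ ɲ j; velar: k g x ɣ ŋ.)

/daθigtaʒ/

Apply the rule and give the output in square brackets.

/t/ after /g/ (velar) → [k]

[daθigkaʒ]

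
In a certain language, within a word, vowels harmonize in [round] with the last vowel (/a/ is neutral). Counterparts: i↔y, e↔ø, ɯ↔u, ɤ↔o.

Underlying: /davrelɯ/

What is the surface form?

no segment meets the rule's conditions; no change.

[davrelɯ]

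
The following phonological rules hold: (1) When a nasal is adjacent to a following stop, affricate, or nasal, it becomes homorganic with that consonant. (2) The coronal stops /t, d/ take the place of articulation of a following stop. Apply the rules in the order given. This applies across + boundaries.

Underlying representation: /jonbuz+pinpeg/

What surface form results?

Rule 1: /n/ before /b/ (labial) → [m]
Rule 1: /n/ before /p/ (labial) → [m]
After rule 1: jombuz+pimpeg
Rule 2: no segment meets the rule's conditions; no change.

[jombuz+pimpeg]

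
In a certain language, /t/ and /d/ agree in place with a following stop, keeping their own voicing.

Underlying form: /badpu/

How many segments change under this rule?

1

/d/ before /p/ (labial) → [b]
1 segment changes.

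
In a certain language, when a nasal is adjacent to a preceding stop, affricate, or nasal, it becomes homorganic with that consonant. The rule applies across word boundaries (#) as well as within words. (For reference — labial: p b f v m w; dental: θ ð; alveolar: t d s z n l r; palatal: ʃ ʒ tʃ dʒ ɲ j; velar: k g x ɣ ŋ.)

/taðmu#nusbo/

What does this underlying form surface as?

no segment meets the rule's conditions; no change.

[taðmu#nusbo]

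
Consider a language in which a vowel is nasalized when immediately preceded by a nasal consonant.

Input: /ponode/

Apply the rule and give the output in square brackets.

[ponõde]

/o/ after nasal /n/ → [õ]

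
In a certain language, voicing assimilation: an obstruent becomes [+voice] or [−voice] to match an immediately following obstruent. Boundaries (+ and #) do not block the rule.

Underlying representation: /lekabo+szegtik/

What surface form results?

[lekabo+zzektik]

/s/ before /z/ (voiced) → [z]
/g/ before /t/ (voiceless) → [k]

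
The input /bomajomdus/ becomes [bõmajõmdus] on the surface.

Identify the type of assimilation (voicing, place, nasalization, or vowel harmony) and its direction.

/o/→[õ] /o/→[õ].
Each target copies a feature from the following segment, so the direction is regressive.

nasalization, regressive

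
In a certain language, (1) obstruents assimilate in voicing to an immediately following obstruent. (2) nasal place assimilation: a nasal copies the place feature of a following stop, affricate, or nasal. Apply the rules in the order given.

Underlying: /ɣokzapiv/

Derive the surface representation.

Rule 1: /k/ before /z/ (voiced) → [g]
After rule 1: ɣogzapiv
Rule 2: no segment meets the rule's conditions; no change.

[ɣogzapiv]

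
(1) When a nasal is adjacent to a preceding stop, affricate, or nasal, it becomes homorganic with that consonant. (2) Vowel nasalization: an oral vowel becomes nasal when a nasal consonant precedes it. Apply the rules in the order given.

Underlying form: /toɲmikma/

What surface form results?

[toɲɲĩkŋã]

Rule 1: /m/ after /ɲ/ (palatal) → [ɲ]
Rule 1: /m/ after /k/ (velar) → [ŋ]
After rule 1: toɲɲikŋa
Rule 2: /i/ after nasal /ɲ/ → [ĩ]
Rule 2: /a/ after nasal /ŋ/ → [ã]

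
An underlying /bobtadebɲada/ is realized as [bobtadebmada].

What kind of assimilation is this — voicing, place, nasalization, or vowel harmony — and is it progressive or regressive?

place assimilation, progressive

/ɲ/→[m].
Each target copies a feature from the preceding segment, so the direction is progressive.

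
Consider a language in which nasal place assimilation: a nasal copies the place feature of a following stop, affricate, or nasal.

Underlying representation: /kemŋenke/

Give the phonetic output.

[keŋŋeŋke]

/m/ before /ŋ/ (velar) → [ŋ]
/n/ before /k/ (velar) → [ŋ]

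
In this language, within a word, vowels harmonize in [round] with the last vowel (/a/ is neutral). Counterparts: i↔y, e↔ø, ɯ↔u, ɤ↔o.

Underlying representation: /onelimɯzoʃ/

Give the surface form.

/e/ harmonizes with /o/ ([+round]) → [ø]
/i/ harmonizes with /o/ ([+round]) → [y]
/ɯ/ harmonizes with /o/ ([+round]) → [u]

[onølymuzoʃ]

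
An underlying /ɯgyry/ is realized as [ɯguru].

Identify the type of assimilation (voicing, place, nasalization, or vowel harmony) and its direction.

vowel harmony, progressive

/y/→[u] /y/→[u].
Vowels agree with the first vowel, so the harmony is progressive.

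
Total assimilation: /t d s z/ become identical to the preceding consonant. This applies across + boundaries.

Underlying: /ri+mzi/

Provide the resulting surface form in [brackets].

/z/ after /m/ → [m] (total assimilation)

[ri+mmi]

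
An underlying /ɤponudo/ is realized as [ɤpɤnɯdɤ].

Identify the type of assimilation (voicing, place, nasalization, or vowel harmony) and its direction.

/o/→[ɤ] /u/→[ɯ] /o/→[ɤ].
Vowels agree with the first vowel, so the harmony is progressive.

vowel harmony, progressive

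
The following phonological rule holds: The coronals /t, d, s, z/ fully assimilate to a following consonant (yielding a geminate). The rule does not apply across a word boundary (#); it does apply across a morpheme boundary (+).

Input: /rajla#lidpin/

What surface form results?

/d/ before /p/ → [p] (total assimilation)

[rajla#lippin]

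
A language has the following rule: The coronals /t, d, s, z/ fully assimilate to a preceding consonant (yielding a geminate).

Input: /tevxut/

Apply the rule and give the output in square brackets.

no segment meets the rule's conditions; no change.

[tevxut]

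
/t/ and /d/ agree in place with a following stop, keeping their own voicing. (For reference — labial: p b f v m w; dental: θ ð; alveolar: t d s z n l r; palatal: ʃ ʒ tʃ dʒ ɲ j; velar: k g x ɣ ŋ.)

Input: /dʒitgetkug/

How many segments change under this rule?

2

/t/ before /g/ (velar) → [k]
/t/ before /k/ (velar) → [k]
2 segments change.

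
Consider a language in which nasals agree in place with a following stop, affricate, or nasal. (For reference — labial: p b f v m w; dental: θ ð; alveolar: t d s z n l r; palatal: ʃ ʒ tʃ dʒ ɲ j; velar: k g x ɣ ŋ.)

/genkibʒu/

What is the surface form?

/n/ before /k/ (velar) → [ŋ]

[geŋkibʒu]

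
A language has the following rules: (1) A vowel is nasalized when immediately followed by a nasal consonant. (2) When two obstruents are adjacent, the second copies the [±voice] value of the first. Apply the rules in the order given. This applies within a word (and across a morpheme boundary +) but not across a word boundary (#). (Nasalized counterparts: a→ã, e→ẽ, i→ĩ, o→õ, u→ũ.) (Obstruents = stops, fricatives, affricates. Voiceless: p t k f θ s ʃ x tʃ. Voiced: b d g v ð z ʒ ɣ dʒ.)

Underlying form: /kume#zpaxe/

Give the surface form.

Rule 1: /u/ before nasal /m/ → [ũ]
After rule 1: kũme#zpaxe
Rule 2: /p/ after /z/ (voiced) → [b]

[kũme#zbaxe]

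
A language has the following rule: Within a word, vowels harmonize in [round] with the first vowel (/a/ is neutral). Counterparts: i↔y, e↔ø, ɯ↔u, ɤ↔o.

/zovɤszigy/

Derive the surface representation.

/ɤ/ harmonizes with /o/ ([+round]) → [o]
/i/ harmonizes with /o/ ([+round]) → [y]

[zovoszygy]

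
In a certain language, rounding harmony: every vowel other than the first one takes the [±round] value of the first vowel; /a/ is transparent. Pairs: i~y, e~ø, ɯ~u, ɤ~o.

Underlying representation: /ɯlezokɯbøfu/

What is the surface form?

[ɯlezɤkɯbefɯ]

/o/ harmonizes with /ɯ/ ([-round]) → [ɤ]
/ø/ harmonizes with /ɯ/ ([-round]) → [e]
/u/ harmonizes with /ɯ/ ([-round]) → [ɯ]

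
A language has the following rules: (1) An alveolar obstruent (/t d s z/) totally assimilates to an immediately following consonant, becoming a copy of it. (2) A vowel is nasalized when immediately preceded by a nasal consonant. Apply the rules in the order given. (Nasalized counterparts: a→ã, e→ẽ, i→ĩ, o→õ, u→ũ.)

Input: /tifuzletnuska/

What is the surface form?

[tifullennũkka]

Rule 1: /z/ before /l/ → [l] (total assimilation)
Rule 1: /t/ before /n/ → [n] (total assimilation)
Rule 1: /s/ before /k/ → [k] (total assimilation)
After rule 1: tifullennukka
Rule 2: /u/ after nasal /n/ → [ũ]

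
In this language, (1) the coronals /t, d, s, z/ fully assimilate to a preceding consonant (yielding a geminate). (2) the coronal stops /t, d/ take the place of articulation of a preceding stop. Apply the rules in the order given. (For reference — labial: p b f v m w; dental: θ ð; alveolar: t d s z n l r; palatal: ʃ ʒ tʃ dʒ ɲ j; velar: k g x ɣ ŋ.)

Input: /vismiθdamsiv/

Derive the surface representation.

Rule 1: /d/ after /θ/ → [θ] (total assimilation)
Rule 1: /s/ after /m/ → [m] (total assimilation)
After rule 1: vismiθθammiv
Rule 2: no segment meets the rule's conditions; no change.

[vismiθθammiv]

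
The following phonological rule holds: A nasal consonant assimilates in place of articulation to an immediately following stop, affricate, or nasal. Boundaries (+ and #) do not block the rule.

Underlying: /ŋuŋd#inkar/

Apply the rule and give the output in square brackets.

/ŋ/ before /d/ (alveolar) → [n]
/n/ before /k/ (velar) → [ŋ]

[ŋund#iŋkar]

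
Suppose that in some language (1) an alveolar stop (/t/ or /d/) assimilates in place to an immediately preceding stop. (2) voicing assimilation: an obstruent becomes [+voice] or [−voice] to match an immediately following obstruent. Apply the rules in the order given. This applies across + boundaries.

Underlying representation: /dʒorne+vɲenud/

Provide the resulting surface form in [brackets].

Rule 1: no segment meets the rule's conditions; no change.
After rule 1: dʒorne+vɲenud
Rule 2: no segment meets the rule's conditions; no change.

[dʒorne+vɲenud]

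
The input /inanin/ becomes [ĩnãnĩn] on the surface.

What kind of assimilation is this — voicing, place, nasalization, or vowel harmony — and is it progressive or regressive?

/i/→[ĩ] /a/→[ã] /i/→[ĩ].
Each target copies a feature from the following segment, so the direction is regressive.

nasalization, regressive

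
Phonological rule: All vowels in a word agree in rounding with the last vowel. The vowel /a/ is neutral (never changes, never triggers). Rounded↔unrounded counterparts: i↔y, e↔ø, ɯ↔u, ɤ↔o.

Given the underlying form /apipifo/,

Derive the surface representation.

/i/ harmonizes with /o/ ([+round]) → [y]
/i/ harmonizes with /o/ ([+round]) → [y]

[apypyfo]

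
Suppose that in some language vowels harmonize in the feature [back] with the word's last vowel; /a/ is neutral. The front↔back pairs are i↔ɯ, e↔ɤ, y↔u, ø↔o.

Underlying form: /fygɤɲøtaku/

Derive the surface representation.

[fugɤɲotaku]

/y/ harmonizes with /u/ ([+back]) → [u]
/ø/ harmonizes with /u/ ([+back]) → [o]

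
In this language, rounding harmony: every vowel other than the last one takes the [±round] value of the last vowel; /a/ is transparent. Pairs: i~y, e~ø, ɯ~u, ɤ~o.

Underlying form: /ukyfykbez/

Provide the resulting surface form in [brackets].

[ɯkifikbez]

/u/ harmonizes with /e/ ([-round]) → [ɯ]
/y/ harmonizes with /e/ ([-round]) → [i]
/y/ harmonizes with /e/ ([-round]) → [i]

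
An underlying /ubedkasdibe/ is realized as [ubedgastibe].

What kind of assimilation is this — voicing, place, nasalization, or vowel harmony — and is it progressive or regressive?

voicing assimilation, progressive

/k/→[g] /d/→[t].
Each target copies a feature from the preceding segment, so the direction is progressive.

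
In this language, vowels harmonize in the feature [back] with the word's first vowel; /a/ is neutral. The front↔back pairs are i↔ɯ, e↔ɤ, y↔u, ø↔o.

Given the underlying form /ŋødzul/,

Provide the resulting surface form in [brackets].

/u/ harmonizes with /ø/ ([-back]) → [y]

[ŋødzyl]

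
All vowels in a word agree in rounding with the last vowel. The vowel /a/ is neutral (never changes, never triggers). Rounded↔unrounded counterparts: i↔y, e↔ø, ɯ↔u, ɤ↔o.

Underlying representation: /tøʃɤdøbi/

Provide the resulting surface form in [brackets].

[teʃɤdebi]

/ø/ harmonizes with /i/ ([-round]) → [e]
/ø/ harmonizes with /i/ ([-round]) → [e]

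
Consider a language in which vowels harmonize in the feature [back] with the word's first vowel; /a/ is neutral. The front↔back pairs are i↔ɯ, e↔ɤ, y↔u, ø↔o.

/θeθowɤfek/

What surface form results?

/o/ harmonizes with /e/ ([-back]) → [ø]
/ɤ/ harmonizes with /e/ ([-back]) → [e]

[θeθøwefek]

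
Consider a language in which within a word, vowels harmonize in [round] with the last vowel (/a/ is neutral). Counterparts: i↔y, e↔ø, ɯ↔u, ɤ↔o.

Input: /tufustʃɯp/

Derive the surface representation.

/u/ harmonizes with /ɯ/ ([-round]) → [ɯ]
/u/ harmonizes with /ɯ/ ([-round]) → [ɯ]

[tɯfɯstʃɯp]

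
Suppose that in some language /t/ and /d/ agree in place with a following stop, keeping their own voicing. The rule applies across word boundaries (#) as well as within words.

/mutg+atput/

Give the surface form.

/t/ before /g/ (velar) → [k]
/t/ before /p/ (labial) → [p]

[mukg+apput]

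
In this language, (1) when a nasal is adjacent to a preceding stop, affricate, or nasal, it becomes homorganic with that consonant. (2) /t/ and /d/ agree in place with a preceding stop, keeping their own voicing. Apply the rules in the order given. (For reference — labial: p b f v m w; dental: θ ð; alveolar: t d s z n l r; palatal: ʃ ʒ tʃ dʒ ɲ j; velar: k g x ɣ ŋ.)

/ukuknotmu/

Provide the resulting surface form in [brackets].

[ukukŋotnu]

Rule 1: /n/ after /k/ (velar) → [ŋ]
Rule 1: /m/ after /t/ (alveolar) → [n]
After rule 1: ukukŋotnu
Rule 2: no segment meets the rule's conditions; no change.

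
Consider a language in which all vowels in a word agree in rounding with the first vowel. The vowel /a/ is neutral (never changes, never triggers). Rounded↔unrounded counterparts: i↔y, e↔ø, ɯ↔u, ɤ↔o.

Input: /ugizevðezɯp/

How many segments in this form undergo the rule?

/i/ harmonizes with /u/ ([+round]) → [y]
/e/ harmonizes with /u/ ([+round]) → [ø]
/e/ harmonizes with /u/ ([+round]) → [ø]
/ɯ/ harmonizes with /u/ ([+round]) → [u]
4 segments change.

4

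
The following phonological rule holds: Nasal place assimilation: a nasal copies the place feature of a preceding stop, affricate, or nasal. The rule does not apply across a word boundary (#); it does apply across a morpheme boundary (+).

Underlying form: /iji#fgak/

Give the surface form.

no segment meets the rule's conditions; no change.

[iji#fgak]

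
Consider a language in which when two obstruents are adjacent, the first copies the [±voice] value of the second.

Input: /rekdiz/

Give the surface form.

/k/ before /d/ (voiced) → [g]

[regdiz]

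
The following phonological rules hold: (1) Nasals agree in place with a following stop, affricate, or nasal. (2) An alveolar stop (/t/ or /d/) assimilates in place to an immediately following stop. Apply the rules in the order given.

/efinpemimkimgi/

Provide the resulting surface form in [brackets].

[efimpemiŋkiŋgi]

Rule 1: /n/ before /p/ (labial) → [m]
Rule 1: /m/ before /k/ (velar) → [ŋ]
Rule 1: /m/ before /g/ (velar) → [ŋ]
After rule 1: efimpemiŋkiŋgi
Rule 2: no segment meets the rule's conditions; no change.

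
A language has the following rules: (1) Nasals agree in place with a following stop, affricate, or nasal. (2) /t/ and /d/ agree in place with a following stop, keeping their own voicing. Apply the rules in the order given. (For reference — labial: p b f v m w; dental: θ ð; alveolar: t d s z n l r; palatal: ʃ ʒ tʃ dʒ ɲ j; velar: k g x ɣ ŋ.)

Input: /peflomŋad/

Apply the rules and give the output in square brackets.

[pefloŋŋad]

Rule 1: /m/ before /ŋ/ (velar) → [ŋ]
After rule 1: pefloŋŋad
Rule 2: no segment meets the rule's conditions; no change.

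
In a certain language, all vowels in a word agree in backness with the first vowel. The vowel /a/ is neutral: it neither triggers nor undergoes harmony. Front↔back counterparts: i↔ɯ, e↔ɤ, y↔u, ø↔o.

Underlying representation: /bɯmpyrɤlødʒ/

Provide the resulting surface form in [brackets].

/y/ harmonizes with /ɯ/ ([+back]) → [u]
/ø/ harmonizes with /ɯ/ ([+back]) → [o]

[bɯmpurɤlodʒ]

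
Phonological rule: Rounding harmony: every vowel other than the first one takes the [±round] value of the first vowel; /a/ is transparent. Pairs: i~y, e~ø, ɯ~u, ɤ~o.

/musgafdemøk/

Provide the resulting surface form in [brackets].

[musgafdømøk]

/e/ harmonizes with /u/ ([+round]) → [ø]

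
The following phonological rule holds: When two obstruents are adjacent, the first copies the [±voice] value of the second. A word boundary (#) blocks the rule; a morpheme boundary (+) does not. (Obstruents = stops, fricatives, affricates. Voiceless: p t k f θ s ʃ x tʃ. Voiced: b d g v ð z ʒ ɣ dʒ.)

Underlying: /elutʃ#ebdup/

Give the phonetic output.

[elutʃ#ebdup]

no segment meets the rule's conditions; no change.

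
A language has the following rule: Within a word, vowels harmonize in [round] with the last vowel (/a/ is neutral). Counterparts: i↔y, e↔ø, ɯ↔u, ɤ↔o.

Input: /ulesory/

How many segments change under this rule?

/e/ harmonizes with /y/ ([+round]) → [ø]
1 segment changes.

1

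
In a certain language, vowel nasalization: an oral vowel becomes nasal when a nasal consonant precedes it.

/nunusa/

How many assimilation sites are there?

/u/ after nasal /n/ → [ũ]
/u/ after nasal /n/ → [ũ]
2 segments change.

2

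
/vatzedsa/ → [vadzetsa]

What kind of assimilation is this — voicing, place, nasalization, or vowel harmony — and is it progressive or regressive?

voicing assimilation, regressive

/t/→[d] /d/→[t].
Each target copies a feature from the following segment, so the direction is regressive.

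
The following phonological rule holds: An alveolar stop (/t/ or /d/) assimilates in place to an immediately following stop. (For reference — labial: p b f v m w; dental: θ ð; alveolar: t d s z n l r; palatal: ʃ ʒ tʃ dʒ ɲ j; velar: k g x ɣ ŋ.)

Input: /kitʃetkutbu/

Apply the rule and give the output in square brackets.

[kitʃekkupbu]

/t/ before /k/ (velar) → [k]
/t/ before /b/ (labial) → [p]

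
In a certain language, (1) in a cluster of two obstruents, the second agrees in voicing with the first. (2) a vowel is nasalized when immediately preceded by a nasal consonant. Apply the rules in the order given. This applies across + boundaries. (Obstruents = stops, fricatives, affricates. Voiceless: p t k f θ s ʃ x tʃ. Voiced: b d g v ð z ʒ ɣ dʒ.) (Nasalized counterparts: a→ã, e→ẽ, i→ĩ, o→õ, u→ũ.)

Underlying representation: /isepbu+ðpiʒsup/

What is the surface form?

[iseppu+ðbiʒzup]

Rule 1: /b/ after /p/ (voiceless) → [p]
Rule 1: /p/ after /ð/ (voiced) → [b]
Rule 1: /s/ after /ʒ/ (voiced) → [z]
After rule 1: iseppu+ðbiʒzup
Rule 2: no segment meets the rule's conditions; no change.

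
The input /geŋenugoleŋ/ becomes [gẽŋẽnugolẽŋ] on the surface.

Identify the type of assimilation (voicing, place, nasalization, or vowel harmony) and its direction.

/e/→[ẽ] /e/→[ẽ] /e/→[ẽ].
Each target copies a feature from the following segment, so the direction is regressive.

nasalization, regressive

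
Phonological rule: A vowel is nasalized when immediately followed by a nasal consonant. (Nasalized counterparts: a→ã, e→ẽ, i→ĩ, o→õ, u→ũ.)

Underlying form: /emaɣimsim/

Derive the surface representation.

/e/ before nasal /m/ → [ẽ]
/i/ before nasal /m/ → [ĩ]
/i/ before nasal /m/ → [ĩ]

[ẽmaɣĩmsĩm]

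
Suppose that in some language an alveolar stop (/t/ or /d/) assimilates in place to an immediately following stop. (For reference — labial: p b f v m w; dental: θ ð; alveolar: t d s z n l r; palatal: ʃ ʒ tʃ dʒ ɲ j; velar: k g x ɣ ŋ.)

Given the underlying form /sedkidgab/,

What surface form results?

/d/ before /k/ (velar) → [g]
/d/ before /g/ (velar) → [g]

[segkiggab]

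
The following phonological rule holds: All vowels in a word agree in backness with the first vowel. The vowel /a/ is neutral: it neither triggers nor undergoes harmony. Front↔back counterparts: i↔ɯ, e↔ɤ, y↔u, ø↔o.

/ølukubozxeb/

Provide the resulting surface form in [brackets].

[ølykybøzxeb]

/u/ harmonizes with /ø/ ([-back]) → [y]
/u/ harmonizes with /ø/ ([-back]) → [y]
/o/ harmonizes with /ø/ ([-back]) → [ø]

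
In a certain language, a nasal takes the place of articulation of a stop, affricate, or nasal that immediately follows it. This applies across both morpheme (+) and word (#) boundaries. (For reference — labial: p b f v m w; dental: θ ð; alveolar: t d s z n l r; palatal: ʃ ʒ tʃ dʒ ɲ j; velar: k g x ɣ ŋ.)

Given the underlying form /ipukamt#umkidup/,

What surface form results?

/m/ before /t/ (alveolar) → [n]
/m/ before /k/ (velar) → [ŋ]

[ipukant#uŋkidup]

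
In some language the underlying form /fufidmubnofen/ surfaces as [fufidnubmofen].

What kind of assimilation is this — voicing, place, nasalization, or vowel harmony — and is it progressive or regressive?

/m/→[n] /n/→[m].
Each target copies a feature from the preceding segment, so the direction is progressive.

place assimilation, progressive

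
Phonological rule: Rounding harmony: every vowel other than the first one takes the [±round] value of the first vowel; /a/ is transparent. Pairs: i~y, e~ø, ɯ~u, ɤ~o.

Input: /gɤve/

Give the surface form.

no segment meets the rule's conditions; no change.

[gɤve]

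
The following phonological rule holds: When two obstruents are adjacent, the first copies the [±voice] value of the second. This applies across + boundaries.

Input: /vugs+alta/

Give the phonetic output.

/g/ before /s/ (voiceless) → [k]

[vuks+alta]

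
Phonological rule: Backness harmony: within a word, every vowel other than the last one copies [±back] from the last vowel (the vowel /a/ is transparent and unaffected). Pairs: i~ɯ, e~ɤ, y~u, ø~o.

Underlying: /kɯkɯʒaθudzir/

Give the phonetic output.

/ɯ/ harmonizes with /i/ ([-back]) → [i]
/ɯ/ harmonizes with /i/ ([-back]) → [i]
/u/ harmonizes with /i/ ([-back]) → [y]

[kikiʒaθydzir]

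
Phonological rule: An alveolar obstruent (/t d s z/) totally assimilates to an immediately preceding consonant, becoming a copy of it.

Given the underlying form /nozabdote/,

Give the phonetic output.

/d/ after /b/ → [b] (total assimilation)

[nozabbote]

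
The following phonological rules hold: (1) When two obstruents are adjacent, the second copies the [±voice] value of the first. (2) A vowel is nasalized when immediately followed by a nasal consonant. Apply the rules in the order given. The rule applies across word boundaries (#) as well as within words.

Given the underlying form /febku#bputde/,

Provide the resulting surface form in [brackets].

Rule 1: /k/ after /b/ (voiced) → [g]
Rule 1: /p/ after /b/ (voiced) → [b]
Rule 1: /d/ after /t/ (voiceless) → [t]
After rule 1: febgu#bbutte
Rule 2: no segment meets the rule's conditions; no change.

[febgu#bbutte]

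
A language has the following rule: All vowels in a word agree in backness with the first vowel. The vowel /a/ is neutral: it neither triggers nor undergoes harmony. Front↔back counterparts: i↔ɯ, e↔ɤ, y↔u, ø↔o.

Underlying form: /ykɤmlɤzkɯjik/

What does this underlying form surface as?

[ykemlezkijik]

/ɤ/ harmonizes with /y/ ([-back]) → [e]
/ɤ/ harmonizes with /y/ ([-back]) → [e]
/ɯ/ harmonizes with /y/ ([-back]) → [i]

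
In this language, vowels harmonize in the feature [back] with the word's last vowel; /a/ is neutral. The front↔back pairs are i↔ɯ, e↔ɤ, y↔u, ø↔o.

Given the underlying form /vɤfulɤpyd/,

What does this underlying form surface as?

/ɤ/ harmonizes with /y/ ([-back]) → [e]
/u/ harmonizes with /y/ ([-back]) → [y]
/ɤ/ harmonizes with /y/ ([-back]) → [e]

[vefylepyd]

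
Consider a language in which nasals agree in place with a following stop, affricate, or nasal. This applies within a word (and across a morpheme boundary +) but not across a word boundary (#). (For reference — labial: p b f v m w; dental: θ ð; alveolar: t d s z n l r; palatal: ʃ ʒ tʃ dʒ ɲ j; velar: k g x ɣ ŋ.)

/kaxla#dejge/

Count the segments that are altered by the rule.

0

No segment meets the rule's conditions.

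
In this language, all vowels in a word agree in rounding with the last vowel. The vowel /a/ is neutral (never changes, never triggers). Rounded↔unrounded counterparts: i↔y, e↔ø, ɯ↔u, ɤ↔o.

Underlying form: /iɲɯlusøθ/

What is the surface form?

/i/ harmonizes with /ø/ ([+round]) → [y]
/ɯ/ harmonizes with /ø/ ([+round]) → [u]

[yɲulusøθ]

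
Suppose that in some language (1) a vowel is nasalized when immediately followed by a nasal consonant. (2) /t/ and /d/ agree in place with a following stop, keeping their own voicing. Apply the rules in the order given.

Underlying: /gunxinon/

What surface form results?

Rule 1: /u/ before nasal /n/ → [ũ]
Rule 1: /i/ before nasal /n/ → [ĩ]
Rule 1: /o/ before nasal /n/ → [õ]
After rule 1: gũnxĩnõn
Rule 2: no segment meets the rule's conditions; no change.

[gũnxĩnõn]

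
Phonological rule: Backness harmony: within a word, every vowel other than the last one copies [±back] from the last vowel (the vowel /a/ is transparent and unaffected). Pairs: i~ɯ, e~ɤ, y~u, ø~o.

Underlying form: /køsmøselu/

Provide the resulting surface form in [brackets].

/ø/ harmonizes with /u/ ([+back]) → [o]
/ø/ harmonizes with /u/ ([+back]) → [o]
/e/ harmonizes with /u/ ([+back]) → [ɤ]

[kosmosɤlu]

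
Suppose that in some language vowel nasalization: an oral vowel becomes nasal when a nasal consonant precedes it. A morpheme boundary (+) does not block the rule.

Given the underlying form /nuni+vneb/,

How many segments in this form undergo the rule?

/u/ after nasal /n/ → [ũ]
/i/ after nasal /n/ → [ĩ]
/e/ after nasal /n/ → [ẽ]
3 segments change.

3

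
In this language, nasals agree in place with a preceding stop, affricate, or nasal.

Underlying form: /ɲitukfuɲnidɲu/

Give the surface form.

[ɲitukfuɲɲidnu]

/n/ after /ɲ/ (palatal) → [ɲ]
/ɲ/ after /d/ (alveolar) → [n]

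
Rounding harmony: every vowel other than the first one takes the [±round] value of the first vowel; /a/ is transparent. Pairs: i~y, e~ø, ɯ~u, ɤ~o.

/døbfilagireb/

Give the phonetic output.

[døbfylagyrøb]

/i/ harmonizes with /ø/ ([+round]) → [y]
/i/ harmonizes with /ø/ ([+round]) → [y]
/e/ harmonizes with /ø/ ([+round]) → [ø]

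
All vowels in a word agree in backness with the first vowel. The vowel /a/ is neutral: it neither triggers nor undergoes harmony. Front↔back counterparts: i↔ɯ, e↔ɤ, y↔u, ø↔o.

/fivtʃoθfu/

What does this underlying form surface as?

/o/ harmonizes with /i/ ([-back]) → [ø]
/u/ harmonizes with /i/ ([-back]) → [y]

[fivtʃøθfy]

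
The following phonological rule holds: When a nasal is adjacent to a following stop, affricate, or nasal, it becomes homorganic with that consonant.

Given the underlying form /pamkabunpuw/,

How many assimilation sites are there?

/m/ before /k/ (velar) → [ŋ]
/n/ before /p/ (labial) → [m]
2 segments change.

2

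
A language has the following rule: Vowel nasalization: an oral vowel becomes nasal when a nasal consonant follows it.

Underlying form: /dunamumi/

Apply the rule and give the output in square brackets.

/u/ before nasal /n/ → [ũ]
/a/ before nasal /m/ → [ã]
/u/ before nasal /m/ → [ũ]

[dũnãmũmi]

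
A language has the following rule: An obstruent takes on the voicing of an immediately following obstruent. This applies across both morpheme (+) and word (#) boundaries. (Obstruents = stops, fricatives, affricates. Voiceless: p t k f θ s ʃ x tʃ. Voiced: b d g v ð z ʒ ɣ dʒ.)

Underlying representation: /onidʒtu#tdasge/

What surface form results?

/dʒ/ before /t/ (voiceless) → [tʃ]
/t/ before /d/ (voiced) → [d]
/s/ before /g/ (voiced) → [z]

[onitʃtu#ddazge]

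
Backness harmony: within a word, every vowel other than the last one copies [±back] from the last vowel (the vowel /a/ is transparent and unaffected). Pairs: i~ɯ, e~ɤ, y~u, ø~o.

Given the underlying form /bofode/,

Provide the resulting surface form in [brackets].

/o/ harmonizes with /e/ ([-back]) → [ø]
/o/ harmonizes with /e/ ([-back]) → [ø]

[bøføde]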